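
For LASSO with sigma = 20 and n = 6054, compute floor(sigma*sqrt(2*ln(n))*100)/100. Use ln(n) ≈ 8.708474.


ln(6054) ≈ 8.708474.
2*ln(n) ≈ 17.416948.
sqrt(2*ln(n)) ≈ sqrt(17.416948) ≈ 4.173362.
lambda ≈ 20*4.173362 = 83.46724.
floor(lambda*100)/100 = 83.46.

83.46


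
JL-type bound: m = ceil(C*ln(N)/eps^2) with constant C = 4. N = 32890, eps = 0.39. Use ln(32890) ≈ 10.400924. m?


ln(32890) ≈ 10.400924.
eps^2 = 0.39^2 = 0.1521.
C*ln(N)/eps^2 ≈ 4*10.400924/0.1521 ≈ 273.5286.
m = ceil(273.5286) = 274.

274


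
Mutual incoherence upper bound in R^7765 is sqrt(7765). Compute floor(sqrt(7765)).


88^2 = 7744 <= 7765 < 7921 = 89^2, so 88 <= sqrt(7765) < 89.
floor(sqrt(7765)) = 88.

88


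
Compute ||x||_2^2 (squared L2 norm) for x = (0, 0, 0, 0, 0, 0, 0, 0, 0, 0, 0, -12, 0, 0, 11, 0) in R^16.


Non-zero entries: [(11, -12), (14, 11)]
Squares: [144, 121]
||x||_2^2 = sum = 265.

265


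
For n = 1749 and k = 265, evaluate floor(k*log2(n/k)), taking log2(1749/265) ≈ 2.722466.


log2(n/k) = log2(1749/265) ≈ 2.722466.
k*log2(n/k) ≈ 265*2.722466 = 721.45349.
floor(721.45349) = 721.

721


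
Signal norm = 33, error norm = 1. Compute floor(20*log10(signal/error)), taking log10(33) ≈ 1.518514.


||x||/||e|| = 33/1 = 33.
log10(33) ≈ 1.518514.
20*log10(||x||/||e||) ≈ 20*1.518514 = 30.37028.
floor(30.37028) = 30.

30


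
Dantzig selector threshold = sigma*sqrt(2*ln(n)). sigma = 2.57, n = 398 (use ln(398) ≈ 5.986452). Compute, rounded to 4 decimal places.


ln(398) ≈ 5.986452.
2*ln(n) ≈ 11.972904.
sqrt(2*ln(n)) ≈ sqrt(11.972904) ≈ 3.460188.
threshold ≈ 2.57*3.460188 = 8.89268316 ≈ 8.8927.

8.8927


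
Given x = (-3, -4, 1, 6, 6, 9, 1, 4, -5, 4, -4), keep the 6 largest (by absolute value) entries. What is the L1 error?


Sorted |x_i| descending: [9, 6, 6, 5, 4, 4, 4, 4, 3, 1, 1]
Keep top 6: [9, 6, 6, 5, 4, 4]
Tail entries: [4, 4, 3, 1, 1]
L1 error = sum of tail = 13.

13


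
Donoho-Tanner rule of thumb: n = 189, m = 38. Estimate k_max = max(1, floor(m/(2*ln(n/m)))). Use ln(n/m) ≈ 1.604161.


n/m = 189/38.
ln(n/m) ≈ 1.604161.
2*ln(n/m) ≈ 3.208322.
m/(2*ln(n/m)) ≈ 38/3.208322 ≈ 11.8442.
floor = 11.
k_max = max(1, 11) = 11.

11


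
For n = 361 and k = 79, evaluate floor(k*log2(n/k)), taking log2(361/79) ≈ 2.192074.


log2(n/k) = log2(361/79) ≈ 2.192074.
k*log2(n/k) ≈ 79*2.192074 = 173.173846.
floor(173.173846) = 173.

173


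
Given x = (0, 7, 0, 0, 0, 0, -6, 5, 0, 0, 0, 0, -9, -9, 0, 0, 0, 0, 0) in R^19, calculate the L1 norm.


Non-zero entries: [(1, 7), (6, -6), (7, 5), (12, -9), (13, -9)]
Absolute values: [7, 6, 5, 9, 9]
||x||_1 = sum = 36.

36


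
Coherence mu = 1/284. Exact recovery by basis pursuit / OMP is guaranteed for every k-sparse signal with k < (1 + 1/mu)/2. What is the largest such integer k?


1/mu = 284.
1 + 1/mu = 285.
(1 + 1/mu)/2 = 142.5 is not an integer, so k_max = floor(142.5) = 142.

142


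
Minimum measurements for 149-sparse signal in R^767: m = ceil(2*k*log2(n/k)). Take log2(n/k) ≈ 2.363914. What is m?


log2(n/k) = log2(767/149) ≈ 2.363914.
2*k*log2(n/k) ≈ 2*149*2.363914 = 704.446372.
m = ceil(704.446372) = 705.

705


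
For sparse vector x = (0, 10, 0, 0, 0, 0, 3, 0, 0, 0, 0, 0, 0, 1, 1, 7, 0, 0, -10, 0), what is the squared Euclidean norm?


Non-zero entries: [(1, 10), (6, 3), (13, 1), (14, 1), (15, 7), (18, -10)]
Squares: [100, 9, 1, 1, 49, 100]
||x||_2^2 = sum = 260.

260


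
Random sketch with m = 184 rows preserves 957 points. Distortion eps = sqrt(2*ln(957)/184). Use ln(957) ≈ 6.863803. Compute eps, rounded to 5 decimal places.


ln(957) ≈ 6.863803.
2*ln(N)/m ≈ 2*6.863803/184 ≈ 0.07460655.
eps = sqrt(0.07460655) ≈ 0.273142 ≈ 0.27314.

0.27314


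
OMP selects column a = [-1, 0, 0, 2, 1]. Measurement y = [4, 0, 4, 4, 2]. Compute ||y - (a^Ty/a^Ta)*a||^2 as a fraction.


a^T a = 6.
a^T y = 6.
coeff = 6/6 = 1.
||r||^2 = 46.

46


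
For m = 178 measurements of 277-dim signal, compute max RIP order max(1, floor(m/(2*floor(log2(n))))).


floor(log2(277)) = 8.
2*8 = 16.
m/(2*floor(log2(n))) = 178/16 ≈ 11.125.
floor = 11.
k = max(1, 11) = 11.

11


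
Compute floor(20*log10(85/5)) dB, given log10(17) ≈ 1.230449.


||x||/||e|| = 85/5 = 17.
log10(17) ≈ 1.230449.
20*log10(||x||/||e||) ≈ 20*1.230449 = 24.60898.
floor(24.60898) = 24.

24


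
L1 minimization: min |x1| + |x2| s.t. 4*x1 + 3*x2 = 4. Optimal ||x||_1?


Axis intercepts:
  x1 = 1, x2 = 0: L1 = 1
  x1 = 0, x2 = 4/3: L1 = 4/3
x* = (1, 0)
||x*||_1 = 1.

1


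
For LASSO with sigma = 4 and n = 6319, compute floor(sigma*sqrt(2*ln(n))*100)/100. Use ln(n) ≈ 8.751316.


ln(6319) ≈ 8.751316.
2*ln(n) ≈ 17.502632.
sqrt(2*ln(n)) ≈ sqrt(17.502632) ≈ 4.183615.
lambda ≈ 4*4.183615 = 16.73446.
floor(lambda*100)/100 = 16.73.

16.73


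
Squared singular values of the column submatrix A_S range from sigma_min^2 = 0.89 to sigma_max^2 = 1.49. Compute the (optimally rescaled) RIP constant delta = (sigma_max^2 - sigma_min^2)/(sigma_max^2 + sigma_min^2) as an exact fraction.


lambda_max - lambda_min = 1.49 - 0.89 = 0.60.
lambda_max + lambda_min = 1.49 + 0.89 = 2.38.
delta = 0.60/2.38 = 60/238 = 30/119.

30/119


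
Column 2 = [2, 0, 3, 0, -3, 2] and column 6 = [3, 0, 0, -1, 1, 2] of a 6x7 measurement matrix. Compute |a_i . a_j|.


Inner product: 2*3 + 0*0 + 3*0 + 0*-1 + -3*1 + 2*2
Products: [6, 0, 0, 0, -3, 4]
Sum = 7.
|dot| = 7.

7


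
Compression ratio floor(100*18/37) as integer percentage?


100*m/n = 100*18/37 ≈ 48.6486.
floor = 48.

48


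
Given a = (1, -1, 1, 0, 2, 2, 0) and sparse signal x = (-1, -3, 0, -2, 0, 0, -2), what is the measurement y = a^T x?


Non-zero terms: ['1*-1', '-1*-3', '0*-2', '0*-2']
Products: [-1, 3, 0, 0]
y = sum = 2.

2


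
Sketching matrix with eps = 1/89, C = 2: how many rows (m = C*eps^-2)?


1/eps = 89.
(1/eps)^2 = 7921.
m = 2*7921 = 15842.

15842


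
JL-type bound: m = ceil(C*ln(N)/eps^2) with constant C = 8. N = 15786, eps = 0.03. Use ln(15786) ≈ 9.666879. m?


ln(15786) ≈ 9.666879.
eps^2 = 0.03^2 = 0.0009.
C*ln(N)/eps^2 ≈ 8*9.666879/0.0009 ≈ 85927.8133.
m = ceil(85927.8133) = 85928.

85928


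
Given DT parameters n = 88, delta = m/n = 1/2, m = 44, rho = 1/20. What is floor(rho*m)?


m = 1/2*88 = 44.
rho = 1/20.
rho*m = 1/20*44 = 2.2.
k = floor(2.2) = 2.

2


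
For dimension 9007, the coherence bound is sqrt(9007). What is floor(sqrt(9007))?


94^2 = 8836 <= 9007 < 9025 = 95^2, so 94 <= sqrt(9007) < 95.
floor(sqrt(9007)) = 94.

94


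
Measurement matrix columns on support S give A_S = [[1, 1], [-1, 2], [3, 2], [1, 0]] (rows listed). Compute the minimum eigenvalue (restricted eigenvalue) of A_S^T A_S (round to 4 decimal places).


A_S^T A_S = [[12, 5], [5, 9]].
trace = 21.
det = 83.
disc = trace^2 - 4*det = 441 - 4*83 = 109.
sqrt(109) ≈ 10.440307.
lam_min = (21 - sqrt(109))/2 ≈ (21 - 10.440307)/2 = 5.2798465 ≈ 5.2798.

5.2798


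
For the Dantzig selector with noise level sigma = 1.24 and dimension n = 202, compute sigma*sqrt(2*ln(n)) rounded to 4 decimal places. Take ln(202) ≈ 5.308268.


ln(202) ≈ 5.308268.
2*ln(n) ≈ 10.616536.
sqrt(2*ln(n)) ≈ sqrt(10.616536) ≈ 3.258303.
threshold ≈ 1.24*3.258303 = 4.04029572 ≈ 4.0403.

4.0403


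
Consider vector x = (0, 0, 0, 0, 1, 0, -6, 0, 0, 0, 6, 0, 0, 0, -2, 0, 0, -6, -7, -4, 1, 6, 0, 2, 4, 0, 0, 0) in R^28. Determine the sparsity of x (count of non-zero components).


Non-zero positions: [4, 6, 10, 14, 17, 18, 19, 20, 21, 23, 24].
Sparsity = 11.

11


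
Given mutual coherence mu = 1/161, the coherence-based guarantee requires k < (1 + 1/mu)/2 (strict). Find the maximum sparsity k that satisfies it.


1/mu = 161.
1 + 1/mu = 162.
(1 + 1/mu)/2 = 81 is an integer and the inequality is strict, so k_max = 81 - 1 = 80.

80


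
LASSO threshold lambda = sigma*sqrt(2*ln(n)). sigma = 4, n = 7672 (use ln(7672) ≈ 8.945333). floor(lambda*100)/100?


ln(7672) ≈ 8.945333.
2*ln(n) ≈ 17.890666.
sqrt(2*ln(n)) ≈ sqrt(17.890666) ≈ 4.229736.
lambda ≈ 4*4.229736 = 16.918944.
floor(lambda*100)/100 = 16.91.

16.91


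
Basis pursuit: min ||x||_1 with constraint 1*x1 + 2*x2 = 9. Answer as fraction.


Axis intercepts:
  x1 = 9, x2 = 0: L1 = 9
  x1 = 0, x2 = 9/2: L1 = 9/2
x* = (0, 9/2)
||x*||_1 = 9/2.

9/2


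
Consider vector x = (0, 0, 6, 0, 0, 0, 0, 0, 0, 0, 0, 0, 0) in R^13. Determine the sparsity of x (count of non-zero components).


Non-zero positions: [2].
Sparsity = 1.

1


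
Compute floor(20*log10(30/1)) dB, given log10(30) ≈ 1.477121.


||x||/||e|| = 30/1 = 30.
log10(30) ≈ 1.477121.
20*log10(||x||/||e||) ≈ 20*1.477121 = 29.54242.
floor(29.54242) = 29.

29


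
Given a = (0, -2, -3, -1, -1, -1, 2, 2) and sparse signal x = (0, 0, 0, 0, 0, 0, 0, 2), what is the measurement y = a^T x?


Non-zero terms: ['2*2']
Products: [4]
y = sum = 4.

4


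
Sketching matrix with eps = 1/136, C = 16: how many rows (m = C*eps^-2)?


1/eps = 136.
(1/eps)^2 = 18496.
m = 16*18496 = 295936.

295936


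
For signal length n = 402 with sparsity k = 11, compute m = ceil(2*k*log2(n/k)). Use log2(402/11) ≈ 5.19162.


log2(n/k) = log2(402/11) ≈ 5.19162.
2*k*log2(n/k) ≈ 2*11*5.19162 = 114.21564.
m = ceil(114.21564) = 115.

115


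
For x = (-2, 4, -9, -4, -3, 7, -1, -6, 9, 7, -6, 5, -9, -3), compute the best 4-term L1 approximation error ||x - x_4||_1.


Sorted |x_i| descending: [9, 9, 9, 7, 7, 6, 6, 5, 4, 4, 3, 3, 2, 1]
Keep top 4: [9, 9, 9, 7]
Tail entries: [7, 6, 6, 5, 4, 4, 3, 3, 2, 1]
L1 error = sum of tail = 41.

41


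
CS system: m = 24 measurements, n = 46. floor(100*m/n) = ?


100*m/n = 100*24/46 ≈ 52.1739.
floor = 52.

52


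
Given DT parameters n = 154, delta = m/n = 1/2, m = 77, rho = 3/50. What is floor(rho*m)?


m = 1/2*154 = 77.
rho = 3/50.
rho*m = 3/50*77 = 4.62.
k = floor(4.62) = 4.

4


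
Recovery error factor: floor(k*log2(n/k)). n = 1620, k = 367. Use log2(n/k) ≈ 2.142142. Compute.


log2(n/k) = log2(1620/367) ≈ 2.142142.
k*log2(n/k) ≈ 367*2.142142 = 786.166114.
floor(786.166114) = 786.

786


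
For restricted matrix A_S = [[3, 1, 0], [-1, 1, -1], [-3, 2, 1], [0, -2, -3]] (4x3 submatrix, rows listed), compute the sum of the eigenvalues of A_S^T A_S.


Sum of eigenvalues of A_S^T A_S = trace(A_S^T A_S) = sum of squared column norms of A_S.
A_S^T A_S diagonal: [19, 10, 11].
trace = 19 + 10 + 11 = 40.

40


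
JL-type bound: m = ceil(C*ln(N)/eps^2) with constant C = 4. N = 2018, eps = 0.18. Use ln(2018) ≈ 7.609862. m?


ln(2018) ≈ 7.609862.
eps^2 = 0.18^2 = 0.0324.
C*ln(N)/eps^2 ≈ 4*7.609862/0.0324 ≈ 939.4891.
m = ceil(939.4891) = 940.

940


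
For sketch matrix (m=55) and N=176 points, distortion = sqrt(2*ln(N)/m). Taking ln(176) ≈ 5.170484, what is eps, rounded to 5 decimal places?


ln(176) ≈ 5.170484.
2*ln(N)/m ≈ 2*5.170484/55 ≈ 0.1880176.
eps = sqrt(0.1880176) ≈ 0.43361 ≈ 0.43361.

0.43361


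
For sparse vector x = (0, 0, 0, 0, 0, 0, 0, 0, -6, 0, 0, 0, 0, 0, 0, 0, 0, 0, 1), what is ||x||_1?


Non-zero entries: [(8, -6), (18, 1)]
Absolute values: [6, 1]
||x||_1 = sum = 7.

7


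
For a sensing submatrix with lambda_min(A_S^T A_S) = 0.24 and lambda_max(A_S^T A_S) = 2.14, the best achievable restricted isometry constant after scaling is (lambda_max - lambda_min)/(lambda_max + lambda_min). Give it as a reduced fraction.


lambda_max - lambda_min = 2.14 - 0.24 = 1.90.
lambda_max + lambda_min = 2.14 + 0.24 = 2.38.
delta = 1.90/2.38 = 190/238 = 95/119.

95/119


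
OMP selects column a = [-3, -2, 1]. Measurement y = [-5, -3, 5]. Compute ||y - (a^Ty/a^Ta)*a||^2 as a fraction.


a^T a = 14.
a^T y = 26.
coeff = 26/14 = 13/7.
||r||^2 = 75/7.

75/7


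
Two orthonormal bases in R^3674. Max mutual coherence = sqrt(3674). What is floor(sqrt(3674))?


60^2 = 3600 <= 3674 < 3721 = 61^2, so 60 <= sqrt(3674) < 61.
floor(sqrt(3674)) = 60.

60


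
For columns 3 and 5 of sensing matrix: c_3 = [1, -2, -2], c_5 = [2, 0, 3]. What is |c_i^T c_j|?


Inner product: 1*2 + -2*0 + -2*3
Products: [2, 0, -6]
Sum = -4.
|dot| = 4.

4


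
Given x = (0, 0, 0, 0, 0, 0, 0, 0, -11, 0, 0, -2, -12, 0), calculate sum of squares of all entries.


Non-zero entries: [(8, -11), (11, -2), (12, -12)]
Squares: [121, 4, 144]
||x||_2^2 = sum = 269.

269


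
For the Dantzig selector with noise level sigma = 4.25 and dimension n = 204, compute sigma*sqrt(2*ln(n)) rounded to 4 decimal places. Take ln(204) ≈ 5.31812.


ln(204) ≈ 5.31812.
2*ln(n) ≈ 10.63624.
sqrt(2*ln(n)) ≈ sqrt(10.63624) ≈ 3.261325.
threshold ≈ 4.25*3.261325 = 13.86063125 ≈ 13.8606.

13.8606


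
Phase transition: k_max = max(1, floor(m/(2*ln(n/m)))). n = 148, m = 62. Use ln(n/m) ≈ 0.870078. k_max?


n/m = 148/62 = 74/31.
ln(n/m) ≈ 0.870078.
2*ln(n/m) ≈ 1.740156.
m/(2*ln(n/m)) ≈ 62/1.740156 ≈ 35.629.
floor = 35.
k_max = max(1, 35) = 35.

35


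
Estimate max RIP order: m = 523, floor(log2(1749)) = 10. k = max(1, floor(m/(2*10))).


floor(log2(1749)) = 10.
2*10 = 20.
m/(2*floor(log2(n))) = 523/20 ≈ 26.15.
floor = 26.
k = max(1, 26) = 26.

26


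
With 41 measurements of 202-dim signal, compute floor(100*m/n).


100*m/n = 100*41/202 ≈ 20.297.
floor = 20.

20


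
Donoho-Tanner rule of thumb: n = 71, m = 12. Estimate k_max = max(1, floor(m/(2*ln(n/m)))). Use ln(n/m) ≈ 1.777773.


n/m = 71/12.
ln(n/m) ≈ 1.777773.
2*ln(n/m) ≈ 3.555546.
m/(2*ln(n/m)) ≈ 12/3.555546 ≈ 3.375.
floor = 3.
k_max = max(1, 3) = 3.

3


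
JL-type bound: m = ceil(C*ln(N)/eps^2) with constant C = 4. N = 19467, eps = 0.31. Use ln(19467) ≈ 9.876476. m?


ln(19467) ≈ 9.876476.
eps^2 = 0.31^2 = 0.0961.
C*ln(N)/eps^2 ≈ 4*9.876476/0.0961 ≈ 411.0916.
m = ceil(411.0916) = 412.

412


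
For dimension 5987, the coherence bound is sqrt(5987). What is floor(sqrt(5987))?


77^2 = 5929 <= 5987 < 6084 = 78^2, so 77 <= sqrt(5987) < 78.
floor(sqrt(5987)) = 77.

77


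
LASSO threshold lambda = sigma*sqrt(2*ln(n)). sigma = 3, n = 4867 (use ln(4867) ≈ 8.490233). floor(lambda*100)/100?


ln(4867) ≈ 8.490233.
2*ln(n) ≈ 16.980466.
sqrt(2*ln(n)) ≈ sqrt(16.980466) ≈ 4.120736.
lambda ≈ 3*4.120736 = 12.362208.
floor(lambda*100)/100 = 12.36.

12.36


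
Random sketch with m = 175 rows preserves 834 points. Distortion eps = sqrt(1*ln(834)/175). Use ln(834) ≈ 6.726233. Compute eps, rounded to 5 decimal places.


ln(834) ≈ 6.726233.
1*ln(N)/m ≈ 1*6.726233/175 ≈ 0.03843562.
eps = sqrt(0.03843562) ≈ 0.19605 ≈ 0.19605.

0.19605


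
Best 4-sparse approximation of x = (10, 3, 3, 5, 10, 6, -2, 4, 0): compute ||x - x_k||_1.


Sorted |x_i| descending: [10, 10, 6, 5, 4, 3, 3, 2, 0]
Keep top 4: [10, 10, 6, 5]
Tail entries: [4, 3, 3, 2, 0]
L1 error = sum of tail = 12.

12


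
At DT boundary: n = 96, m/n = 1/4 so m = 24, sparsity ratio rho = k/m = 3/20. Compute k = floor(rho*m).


m = 1/4*96 = 24.
rho = 3/20.
rho*m = 3/20*24 = 3.6.
k = floor(3.6) = 3.

3


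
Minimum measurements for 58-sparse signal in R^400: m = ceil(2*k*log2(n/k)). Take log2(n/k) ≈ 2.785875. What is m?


log2(n/k) = log2(400/58) ≈ 2.785875.
2*k*log2(n/k) ≈ 2*58*2.785875 = 323.1615.
m = ceil(323.1615) = 324.

324


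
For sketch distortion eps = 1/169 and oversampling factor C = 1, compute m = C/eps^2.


1/eps = 169.
(1/eps)^2 = 28561.
m = 1*28561 = 28561.

28561


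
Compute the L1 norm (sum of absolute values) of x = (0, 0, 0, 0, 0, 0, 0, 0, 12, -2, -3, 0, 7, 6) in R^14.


Non-zero entries: [(8, 12), (9, -2), (10, -3), (12, 7), (13, 6)]
Absolute values: [12, 2, 3, 7, 6]
||x||_1 = sum = 30.

30


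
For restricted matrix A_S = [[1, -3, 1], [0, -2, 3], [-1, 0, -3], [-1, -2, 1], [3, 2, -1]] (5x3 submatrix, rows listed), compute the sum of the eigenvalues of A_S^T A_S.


Sum of eigenvalues of A_S^T A_S = trace(A_S^T A_S) = sum of squared column norms of A_S.
A_S^T A_S diagonal: [12, 21, 21].
trace = 12 + 21 + 21 = 54.

54


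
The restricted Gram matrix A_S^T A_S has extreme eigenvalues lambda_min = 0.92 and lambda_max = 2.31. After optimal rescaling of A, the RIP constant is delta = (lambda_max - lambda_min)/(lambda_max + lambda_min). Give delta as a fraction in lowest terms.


lambda_max - lambda_min = 2.31 - 0.92 = 1.39.
lambda_max + lambda_min = 2.31 + 0.92 = 3.23.
delta = 1.39/3.23 = 139/323.

139/323


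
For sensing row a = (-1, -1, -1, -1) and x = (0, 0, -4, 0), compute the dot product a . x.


Non-zero terms: ['-1*-4']
Products: [4]
y = sum = 4.

4


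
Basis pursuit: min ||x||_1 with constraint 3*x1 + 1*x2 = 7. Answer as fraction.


Axis intercepts:
  x1 = 7/3, x2 = 0: L1 = 7/3
  x1 = 0, x2 = 7: L1 = 7
x* = (7/3, 0)
||x*||_1 = 7/3.

7/3


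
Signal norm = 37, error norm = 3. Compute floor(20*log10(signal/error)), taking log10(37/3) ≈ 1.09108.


||x||/||e|| = 37/3.
log10(37/3) ≈ 1.09108.
20*log10(||x||/||e||) ≈ 20*1.09108 = 21.8216.
floor(21.8216) = 21.

21


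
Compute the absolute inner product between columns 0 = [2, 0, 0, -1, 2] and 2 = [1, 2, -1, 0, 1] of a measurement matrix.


Inner product: 2*1 + 0*2 + 0*-1 + -1*0 + 2*1
Products: [2, 0, 0, 0, 2]
Sum = 4.
|dot| = 4.

4


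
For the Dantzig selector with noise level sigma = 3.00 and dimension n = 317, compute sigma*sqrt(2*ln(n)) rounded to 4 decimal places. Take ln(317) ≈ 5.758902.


ln(317) ≈ 5.758902.
2*ln(n) ≈ 11.517804.
sqrt(2*ln(n)) ≈ sqrt(11.517804) ≈ 3.393789.
threshold ≈ 3.00*3.393789 = 10.181367 ≈ 10.1814.

10.1814


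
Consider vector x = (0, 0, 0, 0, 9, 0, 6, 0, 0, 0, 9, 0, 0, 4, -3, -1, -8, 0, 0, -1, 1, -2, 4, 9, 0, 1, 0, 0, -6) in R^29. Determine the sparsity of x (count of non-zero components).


Non-zero positions: [4, 6, 10, 13, 14, 15, 16, 19, 20, 21, 22, 23, 25, 28].
Sparsity = 14.

14


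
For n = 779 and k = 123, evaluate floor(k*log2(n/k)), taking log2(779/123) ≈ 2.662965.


log2(n/k) = log2(779/123) ≈ 2.662965.
k*log2(n/k) ≈ 123*2.662965 = 327.544695.
floor(327.544695) = 327.

327


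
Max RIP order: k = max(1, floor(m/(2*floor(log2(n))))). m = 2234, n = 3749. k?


floor(log2(3749)) = 11.
2*11 = 22.
m/(2*floor(log2(n))) = 2234/22 ≈ 101.5455.
floor = 101.
k = max(1, 101) = 101.

101


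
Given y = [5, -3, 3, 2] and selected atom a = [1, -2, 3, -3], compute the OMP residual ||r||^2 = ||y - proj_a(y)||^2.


a^T a = 23.
a^T y = 14.
coeff = 14/23 = 14/23.
||r||^2 = 885/23.

885/23


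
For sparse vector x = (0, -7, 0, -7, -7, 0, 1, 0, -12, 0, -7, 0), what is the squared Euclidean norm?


Non-zero entries: [(1, -7), (3, -7), (4, -7), (6, 1), (8, -12), (10, -7)]
Squares: [49, 49, 49, 1, 144, 49]
||x||_2^2 = sum = 341.

341


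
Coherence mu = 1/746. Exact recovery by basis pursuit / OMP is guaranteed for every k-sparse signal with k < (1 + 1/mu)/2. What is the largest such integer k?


1/mu = 746.
1 + 1/mu = 747.
(1 + 1/mu)/2 = 373.5 is not an integer, so k_max = floor(373.5) = 373.

373


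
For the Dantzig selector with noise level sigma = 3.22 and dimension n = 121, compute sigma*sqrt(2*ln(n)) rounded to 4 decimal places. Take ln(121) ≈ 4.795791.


ln(121) ≈ 4.795791.
2*ln(n) ≈ 9.591582.
sqrt(2*ln(n)) ≈ sqrt(9.591582) ≈ 3.097028.
threshold ≈ 3.22*3.097028 = 9.97243016 ≈ 9.9724.

9.9724


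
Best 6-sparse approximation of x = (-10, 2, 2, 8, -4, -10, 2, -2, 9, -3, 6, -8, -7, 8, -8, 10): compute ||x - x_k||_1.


Sorted |x_i| descending: [10, 10, 10, 9, 8, 8, 8, 8, 7, 6, 4, 3, 2, 2, 2, 2]
Keep top 6: [10, 10, 10, 9, 8, 8]
Tail entries: [8, 8, 7, 6, 4, 3, 2, 2, 2, 2]
L1 error = sum of tail = 44.

44


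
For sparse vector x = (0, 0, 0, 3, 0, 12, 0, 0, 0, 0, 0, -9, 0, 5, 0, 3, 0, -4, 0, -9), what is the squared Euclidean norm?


Non-zero entries: [(3, 3), (5, 12), (11, -9), (13, 5), (15, 3), (17, -4), (19, -9)]
Squares: [9, 144, 81, 25, 9, 16, 81]
||x||_2^2 = sum = 365.

365


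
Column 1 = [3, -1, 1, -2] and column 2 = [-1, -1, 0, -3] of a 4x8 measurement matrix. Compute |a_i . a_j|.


Inner product: 3*-1 + -1*-1 + 1*0 + -2*-3
Products: [-3, 1, 0, 6]
Sum = 4.
|dot| = 4.

4


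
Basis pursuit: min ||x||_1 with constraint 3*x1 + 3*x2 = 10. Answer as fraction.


Axis intercepts:
  x1 = 10/3, x2 = 0: L1 = 10/3
  x1 = 0, x2 = 10/3: L1 = 10/3
x* = (10/3, 0)
||x*||_1 = 10/3.

10/3


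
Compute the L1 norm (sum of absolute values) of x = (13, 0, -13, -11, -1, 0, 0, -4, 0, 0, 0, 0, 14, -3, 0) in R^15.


Non-zero entries: [(0, 13), (2, -13), (3, -11), (4, -1), (7, -4), (12, 14), (13, -3)]
Absolute values: [13, 13, 11, 1, 4, 14, 3]
||x||_1 = sum = 59.

59


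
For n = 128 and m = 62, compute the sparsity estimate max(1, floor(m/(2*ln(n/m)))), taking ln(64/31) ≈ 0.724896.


n/m = 128/62 = 64/31.
ln(n/m) ≈ 0.724896.
2*ln(n/m) ≈ 1.449792.
m/(2*ln(n/m)) ≈ 62/1.449792 ≈ 42.7648.
floor = 42.
k_max = max(1, 42) = 42.

42


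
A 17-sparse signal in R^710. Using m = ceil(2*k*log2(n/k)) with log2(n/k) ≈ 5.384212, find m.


log2(n/k) = log2(710/17) ≈ 5.384212.
2*k*log2(n/k) ≈ 2*17*5.384212 = 183.063208.
m = ceil(183.063208) = 184.

184


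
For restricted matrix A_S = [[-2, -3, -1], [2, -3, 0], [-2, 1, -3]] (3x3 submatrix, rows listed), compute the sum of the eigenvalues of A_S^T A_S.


Sum of eigenvalues of A_S^T A_S = trace(A_S^T A_S) = sum of squared column norms of A_S.
A_S^T A_S diagonal: [12, 19, 10].
trace = 12 + 19 + 10 = 41.

41


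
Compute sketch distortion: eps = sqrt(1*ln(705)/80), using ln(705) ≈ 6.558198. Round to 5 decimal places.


ln(705) ≈ 6.558198.
1*ln(N)/m ≈ 1*6.558198/80 ≈ 0.08197747.
eps = sqrt(0.08197747) ≈ 0.2863171 ≈ 0.28632.

0.28632


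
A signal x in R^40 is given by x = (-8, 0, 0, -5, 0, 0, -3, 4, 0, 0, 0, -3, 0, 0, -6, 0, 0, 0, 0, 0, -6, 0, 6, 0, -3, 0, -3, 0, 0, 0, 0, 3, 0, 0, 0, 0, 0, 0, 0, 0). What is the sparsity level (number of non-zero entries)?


Non-zero positions: [0, 3, 6, 7, 11, 14, 20, 22, 24, 26, 31].
Sparsity = 11.

11


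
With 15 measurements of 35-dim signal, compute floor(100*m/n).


100*m/n = 100*15/35 ≈ 42.8571.
floor = 42.

42


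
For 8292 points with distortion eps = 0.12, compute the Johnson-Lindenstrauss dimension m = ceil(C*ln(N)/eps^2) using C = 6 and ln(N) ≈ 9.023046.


ln(8292) ≈ 9.023046.
eps^2 = 0.12^2 = 0.0144.
C*ln(N)/eps^2 ≈ 6*9.023046/0.0144 ≈ 3759.6025.
m = ceil(3759.6025) = 3760.

3760


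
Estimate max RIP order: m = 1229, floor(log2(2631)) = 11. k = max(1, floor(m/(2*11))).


floor(log2(2631)) = 11.
2*11 = 22.
m/(2*floor(log2(n))) = 1229/22 ≈ 55.8636.
floor = 55.
k = max(1, 55) = 55.

55


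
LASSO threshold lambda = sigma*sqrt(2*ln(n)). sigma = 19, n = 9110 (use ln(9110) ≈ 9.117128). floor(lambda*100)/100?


ln(9110) ≈ 9.117128.
2*ln(n) ≈ 18.234256.
sqrt(2*ln(n)) ≈ sqrt(18.234256) ≈ 4.270159.
lambda ≈ 19*4.270159 = 81.133021.
floor(lambda*100)/100 = 81.13.

81.13


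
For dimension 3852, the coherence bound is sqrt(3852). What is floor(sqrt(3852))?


62^2 = 3844 <= 3852 < 3969 = 63^2, so 62 <= sqrt(3852) < 63.
floor(sqrt(3852)) = 62.

62


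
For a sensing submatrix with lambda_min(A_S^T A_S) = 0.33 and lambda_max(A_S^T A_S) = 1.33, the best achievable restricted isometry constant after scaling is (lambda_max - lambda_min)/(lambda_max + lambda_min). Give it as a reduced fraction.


lambda_max - lambda_min = 1.33 - 0.33 = 1.00.
lambda_max + lambda_min = 1.33 + 0.33 = 1.66.
delta = 1.00/1.66 = 100/166 = 50/83.

50/83


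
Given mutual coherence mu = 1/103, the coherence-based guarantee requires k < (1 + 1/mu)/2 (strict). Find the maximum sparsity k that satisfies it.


1/mu = 103.
1 + 1/mu = 104.
(1 + 1/mu)/2 = 52 is an integer and the inequality is strict, so k_max = 52 - 1 = 51.

51


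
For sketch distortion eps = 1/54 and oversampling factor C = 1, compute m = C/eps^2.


1/eps = 54.
(1/eps)^2 = 2916.
m = 1*2916 = 2916.

2916


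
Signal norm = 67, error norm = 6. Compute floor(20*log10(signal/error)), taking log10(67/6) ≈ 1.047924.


||x||/||e|| = 67/6.
log10(67/6) ≈ 1.047924.
20*log10(||x||/||e||) ≈ 20*1.047924 = 20.95848.
floor(20.95848) = 20.

20


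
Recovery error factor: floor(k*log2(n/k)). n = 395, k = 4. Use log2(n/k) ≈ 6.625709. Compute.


log2(n/k) = log2(395/4) ≈ 6.625709.
k*log2(n/k) ≈ 4*6.625709 = 26.502836.
floor(26.502836) = 26.

26


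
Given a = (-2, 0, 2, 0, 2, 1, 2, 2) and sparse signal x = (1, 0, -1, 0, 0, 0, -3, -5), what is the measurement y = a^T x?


Non-zero terms: ['-2*1', '2*-1', '2*-3', '2*-5']
Products: [-2, -2, -6, -10]
y = sum = -20.

-20


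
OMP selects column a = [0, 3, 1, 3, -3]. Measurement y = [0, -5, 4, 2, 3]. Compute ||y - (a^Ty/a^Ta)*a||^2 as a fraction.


a^T a = 28.
a^T y = -14.
coeff = -14/28 = -1/2.
||r||^2 = 47.

47


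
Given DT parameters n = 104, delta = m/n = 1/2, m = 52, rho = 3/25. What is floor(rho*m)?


m = 1/2*104 = 52.
rho = 3/25.
rho*m = 3/25*52 = 6.24.
k = floor(6.24) = 6.

6


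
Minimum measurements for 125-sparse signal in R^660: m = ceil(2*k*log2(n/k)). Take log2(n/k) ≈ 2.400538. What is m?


log2(n/k) = log2(660/125) ≈ 2.400538.
2*k*log2(n/k) ≈ 2*125*2.400538 = 600.1345.
m = ceil(600.1345) = 601.

601


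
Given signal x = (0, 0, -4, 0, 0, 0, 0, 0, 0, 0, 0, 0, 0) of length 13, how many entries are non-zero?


Non-zero positions: [2].
Sparsity = 1.

1


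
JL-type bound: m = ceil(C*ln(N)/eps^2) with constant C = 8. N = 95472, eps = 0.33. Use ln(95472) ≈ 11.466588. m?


ln(95472) ≈ 11.466588.
eps^2 = 0.33^2 = 0.1089.
C*ln(N)/eps^2 ≈ 8*11.466588/0.1089 ≈ 842.3572.
m = ceil(842.3572) = 843.

843


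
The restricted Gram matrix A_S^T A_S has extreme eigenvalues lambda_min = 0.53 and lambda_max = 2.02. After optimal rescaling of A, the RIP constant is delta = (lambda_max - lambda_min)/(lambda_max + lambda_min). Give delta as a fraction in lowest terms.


lambda_max - lambda_min = 2.02 - 0.53 = 1.49.
lambda_max + lambda_min = 2.02 + 0.53 = 2.55.
delta = 1.49/2.55 = 149/255.

149/255


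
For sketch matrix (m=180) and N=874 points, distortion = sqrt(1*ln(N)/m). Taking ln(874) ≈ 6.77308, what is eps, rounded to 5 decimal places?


ln(874) ≈ 6.77308.
1*ln(N)/m ≈ 1*6.77308/180 ≈ 0.03762822.
eps = sqrt(0.03762822) ≈ 0.1939799 ≈ 0.19398.

0.19398


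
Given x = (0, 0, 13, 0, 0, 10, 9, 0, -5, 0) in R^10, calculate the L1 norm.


Non-zero entries: [(2, 13), (5, 10), (6, 9), (8, -5)]
Absolute values: [13, 10, 9, 5]
||x||_1 = sum = 37.

37


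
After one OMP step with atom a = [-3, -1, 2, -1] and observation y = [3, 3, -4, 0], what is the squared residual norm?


a^T a = 15.
a^T y = -20.
coeff = -20/15 = -4/3.
||r||^2 = 22/3.

22/3


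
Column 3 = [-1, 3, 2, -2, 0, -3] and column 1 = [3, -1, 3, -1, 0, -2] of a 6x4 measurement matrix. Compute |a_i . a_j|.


Inner product: -1*3 + 3*-1 + 2*3 + -2*-1 + 0*0 + -3*-2
Products: [-3, -3, 6, 2, 0, 6]
Sum = 8.
|dot| = 8.

8


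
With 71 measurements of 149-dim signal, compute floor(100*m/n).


100*m/n = 100*71/149 ≈ 47.651.
floor = 47.

47


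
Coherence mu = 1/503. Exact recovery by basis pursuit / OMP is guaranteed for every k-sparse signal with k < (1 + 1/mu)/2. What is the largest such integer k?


1/mu = 503.
1 + 1/mu = 504.
(1 + 1/mu)/2 = 252 is an integer and the inequality is strict, so k_max = 252 - 1 = 251.

251


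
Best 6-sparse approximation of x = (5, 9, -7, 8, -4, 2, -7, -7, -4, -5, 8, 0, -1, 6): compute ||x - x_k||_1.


Sorted |x_i| descending: [9, 8, 8, 7, 7, 7, 6, 5, 5, 4, 4, 2, 1, 0]
Keep top 6: [9, 8, 8, 7, 7, 7]
Tail entries: [6, 5, 5, 4, 4, 2, 1, 0]
L1 error = sum of tail = 27.

27


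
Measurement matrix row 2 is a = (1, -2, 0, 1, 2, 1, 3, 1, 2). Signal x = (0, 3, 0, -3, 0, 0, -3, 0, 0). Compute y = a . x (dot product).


Non-zero terms: ['-2*3', '1*-3', '3*-3']
Products: [-6, -3, -9]
y = sum = -18.

-18


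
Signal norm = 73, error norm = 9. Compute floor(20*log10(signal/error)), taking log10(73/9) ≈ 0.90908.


||x||/||e|| = 73/9.
log10(73/9) ≈ 0.90908.
20*log10(||x||/||e||) ≈ 20*0.90908 = 18.1816.
floor(18.1816) = 18.

18


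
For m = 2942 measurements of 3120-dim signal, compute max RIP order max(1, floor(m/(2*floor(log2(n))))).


floor(log2(3120)) = 11.
2*11 = 22.
m/(2*floor(log2(n))) = 2942/22 ≈ 133.7273.
floor = 133.
k = max(1, 133) = 133.

133


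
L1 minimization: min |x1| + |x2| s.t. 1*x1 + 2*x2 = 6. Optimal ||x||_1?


Axis intercepts:
  x1 = 6, x2 = 0: L1 = 6
  x1 = 0, x2 = 3: L1 = 3
x* = (0, 3)
||x*||_1 = 3.

3


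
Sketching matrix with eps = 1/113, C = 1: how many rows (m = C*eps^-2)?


1/eps = 113.
(1/eps)^2 = 12769.
m = 1*12769 = 12769.

12769


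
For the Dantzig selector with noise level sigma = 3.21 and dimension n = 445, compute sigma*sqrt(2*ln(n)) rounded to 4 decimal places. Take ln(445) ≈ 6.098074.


ln(445) ≈ 6.098074.
2*ln(n) ≈ 12.196148.
sqrt(2*ln(n)) ≈ sqrt(12.196148) ≈ 3.492298.
threshold ≈ 3.21*3.492298 = 11.21027658 ≈ 11.2103.

11.2103


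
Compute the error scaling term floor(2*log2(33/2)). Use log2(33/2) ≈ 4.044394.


log2(n/k) = log2(33/2) ≈ 4.044394.
k*log2(n/k) ≈ 2*4.044394 = 8.088788.
floor(8.088788) = 8.

8


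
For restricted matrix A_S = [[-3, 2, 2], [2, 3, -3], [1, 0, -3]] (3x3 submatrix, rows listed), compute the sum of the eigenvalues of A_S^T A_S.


Sum of eigenvalues of A_S^T A_S = trace(A_S^T A_S) = sum of squared column norms of A_S.
A_S^T A_S diagonal: [14, 13, 22].
trace = 14 + 13 + 22 = 49.

49


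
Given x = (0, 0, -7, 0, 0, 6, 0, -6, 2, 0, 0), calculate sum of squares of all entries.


Non-zero entries: [(2, -7), (5, 6), (7, -6), (8, 2)]
Squares: [49, 36, 36, 4]
||x||_2^2 = sum = 125.

125


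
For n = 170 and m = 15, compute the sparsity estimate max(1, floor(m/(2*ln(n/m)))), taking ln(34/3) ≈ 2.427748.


n/m = 170/15 = 34/3.
ln(n/m) ≈ 2.427748.
2*ln(n/m) ≈ 4.855496.
m/(2*ln(n/m)) ≈ 15/4.855496 ≈ 3.0893.
floor = 3.
k_max = max(1, 3) = 3.

3


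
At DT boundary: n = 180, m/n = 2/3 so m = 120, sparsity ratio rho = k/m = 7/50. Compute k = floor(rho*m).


m = 2/3*180 = 120.
rho = 7/50.
rho*m = 7/50*120 = 16.8.
k = floor(16.8) = 16.

16


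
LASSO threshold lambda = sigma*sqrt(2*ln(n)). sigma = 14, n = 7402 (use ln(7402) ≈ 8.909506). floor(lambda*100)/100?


ln(7402) ≈ 8.909506.
2*ln(n) ≈ 17.819012.
sqrt(2*ln(n)) ≈ sqrt(17.819012) ≈ 4.221257.
lambda ≈ 14*4.221257 = 59.097598.
floor(lambda*100)/100 = 59.09.

59.09


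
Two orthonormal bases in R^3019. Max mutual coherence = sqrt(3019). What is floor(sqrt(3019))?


54^2 = 2916 <= 3019 < 3025 = 55^2, so 54 <= sqrt(3019) < 55.
floor(sqrt(3019)) = 54.

54


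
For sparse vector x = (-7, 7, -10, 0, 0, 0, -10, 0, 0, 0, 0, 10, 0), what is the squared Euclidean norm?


Non-zero entries: [(0, -7), (1, 7), (2, -10), (6, -10), (11, 10)]
Squares: [49, 49, 100, 100, 100]
||x||_2^2 = sum = 398.

398


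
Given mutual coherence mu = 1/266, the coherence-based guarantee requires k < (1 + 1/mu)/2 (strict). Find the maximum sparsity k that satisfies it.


1/mu = 266.
1 + 1/mu = 267.
(1 + 1/mu)/2 = 133.5 is not an integer, so k_max = floor(133.5) = 133.

133


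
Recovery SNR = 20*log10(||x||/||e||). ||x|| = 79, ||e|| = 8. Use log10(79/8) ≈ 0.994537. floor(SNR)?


||x||/||e|| = 79/8.
log10(79/8) ≈ 0.994537.
20*log10(||x||/||e||) ≈ 20*0.994537 = 19.89074.
floor(19.89074) = 19.

19


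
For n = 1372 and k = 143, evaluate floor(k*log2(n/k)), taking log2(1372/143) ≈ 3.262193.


log2(n/k) = log2(1372/143) ≈ 3.262193.
k*log2(n/k) ≈ 143*3.262193 = 466.493599.
floor(466.493599) = 466.

466


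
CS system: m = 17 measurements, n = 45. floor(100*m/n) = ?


100*m/n = 100*17/45 ≈ 37.7778.
floor = 37.

37


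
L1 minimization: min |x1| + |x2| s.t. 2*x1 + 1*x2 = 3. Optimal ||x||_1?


Axis intercepts:
  x1 = 3/2, x2 = 0: L1 = 3/2
  x1 = 0, x2 = 3: L1 = 3
x* = (3/2, 0)
||x*||_1 = 3/2.

3/2


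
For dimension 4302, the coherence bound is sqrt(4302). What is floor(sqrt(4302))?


65^2 = 4225 <= 4302 < 4356 = 66^2, so 65 <= sqrt(4302) < 66.
floor(sqrt(4302)) = 65.

65


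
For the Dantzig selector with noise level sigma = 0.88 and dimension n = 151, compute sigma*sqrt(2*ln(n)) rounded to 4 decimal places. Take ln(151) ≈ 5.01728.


ln(151) ≈ 5.01728.
2*ln(n) ≈ 10.03456.
sqrt(2*ln(n)) ≈ sqrt(10.03456) ≈ 3.167737.
threshold ≈ 0.88*3.167737 = 2.78760856 ≈ 2.7876.

2.7876


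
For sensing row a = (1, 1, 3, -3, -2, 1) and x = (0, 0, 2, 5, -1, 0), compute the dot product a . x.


Non-zero terms: ['3*2', '-3*5', '-2*-1']
Products: [6, -15, 2]
y = sum = -7.

-7


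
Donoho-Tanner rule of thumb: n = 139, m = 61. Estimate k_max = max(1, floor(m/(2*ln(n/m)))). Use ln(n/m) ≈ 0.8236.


n/m = 139/61.
ln(n/m) ≈ 0.8236.
2*ln(n/m) ≈ 1.6472.
m/(2*ln(n/m)) ≈ 61/1.6472 ≈ 37.0325.
floor = 37.
k_max = max(1, 37) = 37.

37


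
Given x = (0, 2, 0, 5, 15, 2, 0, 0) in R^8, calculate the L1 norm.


Non-zero entries: [(1, 2), (3, 5), (4, 15), (5, 2)]
Absolute values: [2, 5, 15, 2]
||x||_1 = sum = 24.

24


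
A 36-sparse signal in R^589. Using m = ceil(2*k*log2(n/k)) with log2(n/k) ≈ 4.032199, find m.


log2(n/k) = log2(589/36) ≈ 4.032199.
2*k*log2(n/k) ≈ 2*36*4.032199 = 290.318328.
m = ceil(290.318328) = 291.

291


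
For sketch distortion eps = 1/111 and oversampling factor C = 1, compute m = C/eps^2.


1/eps = 111.
(1/eps)^2 = 12321.
m = 1*12321 = 12321.

12321


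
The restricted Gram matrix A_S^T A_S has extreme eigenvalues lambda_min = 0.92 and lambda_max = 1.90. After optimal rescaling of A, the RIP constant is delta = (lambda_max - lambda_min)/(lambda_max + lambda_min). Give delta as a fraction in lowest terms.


lambda_max - lambda_min = 1.90 - 0.92 = 0.98.
lambda_max + lambda_min = 1.90 + 0.92 = 2.82.
delta = 0.98/2.82 = 98/282 = 49/141.

49/141


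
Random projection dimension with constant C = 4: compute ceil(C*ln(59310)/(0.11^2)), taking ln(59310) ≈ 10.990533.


ln(59310) ≈ 10.990533.
eps^2 = 0.11^2 = 0.0121.
C*ln(N)/eps^2 ≈ 4*10.990533/0.0121 ≈ 3633.234.
m = ceil(3633.234) = 3634.

3634


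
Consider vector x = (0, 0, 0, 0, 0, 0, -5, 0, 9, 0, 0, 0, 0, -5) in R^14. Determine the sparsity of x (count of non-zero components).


Non-zero positions: [6, 8, 13].
Sparsity = 3.

3


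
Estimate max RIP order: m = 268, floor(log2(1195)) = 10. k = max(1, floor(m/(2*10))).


floor(log2(1195)) = 10.
2*10 = 20.
m/(2*floor(log2(n))) = 268/20 ≈ 13.4.
floor = 13.
k = max(1, 13) = 13.

13


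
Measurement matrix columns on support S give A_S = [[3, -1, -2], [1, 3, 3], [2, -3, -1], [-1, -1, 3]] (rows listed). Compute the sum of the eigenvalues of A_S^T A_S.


Sum of eigenvalues of A_S^T A_S = trace(A_S^T A_S) = sum of squared column norms of A_S.
A_S^T A_S diagonal: [15, 20, 23].
trace = 15 + 20 + 23 = 58.

58


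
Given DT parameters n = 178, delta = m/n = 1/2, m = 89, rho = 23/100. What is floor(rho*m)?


m = 1/2*178 = 89.
rho = 23/100.
rho*m = 23/100*89 = 20.47.
k = floor(20.47) = 20.

20


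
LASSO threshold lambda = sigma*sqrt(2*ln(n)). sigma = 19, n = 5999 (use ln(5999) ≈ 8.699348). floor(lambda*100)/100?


ln(5999) ≈ 8.699348.
2*ln(n) ≈ 17.398696.
sqrt(2*ln(n)) ≈ sqrt(17.398696) ≈ 4.171174.
lambda ≈ 19*4.171174 = 79.252306.
floor(lambda*100)/100 = 79.25.

79.25


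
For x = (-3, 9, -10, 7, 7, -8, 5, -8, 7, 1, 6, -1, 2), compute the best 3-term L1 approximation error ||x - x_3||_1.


Sorted |x_i| descending: [10, 9, 8, 8, 7, 7, 7, 6, 5, 3, 2, 1, 1]
Keep top 3: [10, 9, 8]
Tail entries: [8, 7, 7, 7, 6, 5, 3, 2, 1, 1]
L1 error = sum of tail = 47.

47


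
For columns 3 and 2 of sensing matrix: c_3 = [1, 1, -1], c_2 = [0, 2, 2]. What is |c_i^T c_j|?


Inner product: 1*0 + 1*2 + -1*2
Products: [0, 2, -2]
Sum = 0.
|dot| = 0.

0


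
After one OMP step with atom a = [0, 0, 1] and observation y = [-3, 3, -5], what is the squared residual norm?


a^T a = 1.
a^T y = -5.
coeff = -5/1 = -5.
||r||^2 = 18.

18


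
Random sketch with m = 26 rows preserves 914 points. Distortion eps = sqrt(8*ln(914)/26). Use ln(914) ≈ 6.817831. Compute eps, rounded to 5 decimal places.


ln(914) ≈ 6.817831.
8*ln(N)/m ≈ 8*6.817831/26 ≈ 2.09779415.
eps = sqrt(2.09779415) ≈ 1.4483764 ≈ 1.44838.

1.44838


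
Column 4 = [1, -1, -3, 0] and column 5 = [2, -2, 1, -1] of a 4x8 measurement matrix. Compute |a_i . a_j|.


Inner product: 1*2 + -1*-2 + -3*1 + 0*-1
Products: [2, 2, -3, 0]
Sum = 1.
|dot| = 1.

1


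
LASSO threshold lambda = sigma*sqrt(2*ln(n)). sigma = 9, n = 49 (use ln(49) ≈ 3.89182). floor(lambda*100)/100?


ln(49) ≈ 3.89182.
2*ln(n) ≈ 7.78364.
sqrt(2*ln(n)) ≈ sqrt(7.78364) ≈ 2.789918.
lambda ≈ 9*2.789918 = 25.109262.
floor(lambda*100)/100 = 25.10.

25.10


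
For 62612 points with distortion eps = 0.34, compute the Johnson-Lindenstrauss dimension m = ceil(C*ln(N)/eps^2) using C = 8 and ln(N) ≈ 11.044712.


ln(62612) ≈ 11.044712.
eps^2 = 0.34^2 = 0.1156.
C*ln(N)/eps^2 ≈ 8*11.044712/0.1156 ≈ 764.3399.
m = ceil(764.3399) = 765.

765


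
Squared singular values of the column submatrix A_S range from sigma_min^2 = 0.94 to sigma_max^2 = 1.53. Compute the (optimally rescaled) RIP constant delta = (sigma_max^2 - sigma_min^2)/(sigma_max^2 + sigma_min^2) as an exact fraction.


lambda_max - lambda_min = 1.53 - 0.94 = 0.59.
lambda_max + lambda_min = 1.53 + 0.94 = 2.47.
delta = 0.59/2.47 = 59/247.

59/247


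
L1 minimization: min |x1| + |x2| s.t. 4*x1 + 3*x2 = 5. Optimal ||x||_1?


Axis intercepts:
  x1 = 5/4, x2 = 0: L1 = 5/4
  x1 = 0, x2 = 5/3: L1 = 5/3
x* = (5/4, 0)
||x*||_1 = 5/4.

5/4


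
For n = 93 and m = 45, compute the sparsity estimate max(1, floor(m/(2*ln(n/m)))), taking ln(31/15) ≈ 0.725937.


n/m = 93/45 = 31/15.
ln(n/m) ≈ 0.725937.
2*ln(n/m) ≈ 1.451874.
m/(2*ln(n/m)) ≈ 45/1.451874 ≈ 30.9944.
floor = 30.
k_max = max(1, 30) = 30.

30


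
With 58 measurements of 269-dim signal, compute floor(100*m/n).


100*m/n = 100*58/269 ≈ 21.5613.
floor = 21.

21


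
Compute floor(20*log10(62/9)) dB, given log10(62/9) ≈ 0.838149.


||x||/||e|| = 62/9.
log10(62/9) ≈ 0.838149.
20*log10(||x||/||e||) ≈ 20*0.838149 = 16.76298.
floor(16.76298) = 16.

16


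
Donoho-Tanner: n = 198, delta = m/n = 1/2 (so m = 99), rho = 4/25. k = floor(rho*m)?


m = 1/2*198 = 99.
rho = 4/25.
rho*m = 4/25*99 = 15.84.
k = floor(15.84) = 15.

15


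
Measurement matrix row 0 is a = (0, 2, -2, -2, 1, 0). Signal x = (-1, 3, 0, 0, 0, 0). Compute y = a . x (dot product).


Non-zero terms: ['0*-1', '2*3']
Products: [0, 6]
y = sum = 6.

6


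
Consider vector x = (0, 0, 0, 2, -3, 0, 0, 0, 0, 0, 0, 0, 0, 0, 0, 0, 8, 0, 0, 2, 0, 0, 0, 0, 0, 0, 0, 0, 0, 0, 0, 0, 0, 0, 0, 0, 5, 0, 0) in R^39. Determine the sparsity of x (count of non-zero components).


Non-zero positions: [3, 4, 16, 19, 36].
Sparsity = 5.

5


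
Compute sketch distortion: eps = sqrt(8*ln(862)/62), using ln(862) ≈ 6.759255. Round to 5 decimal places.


ln(862) ≈ 6.759255.
8*ln(N)/m ≈ 8*6.759255/62 ≈ 0.87216194.
eps = sqrt(0.87216194) ≈ 0.9338961 ≈ 0.93390.

0.93390


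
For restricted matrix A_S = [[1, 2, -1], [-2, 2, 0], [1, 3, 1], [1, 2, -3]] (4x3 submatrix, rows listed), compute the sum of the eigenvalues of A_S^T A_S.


Sum of eigenvalues of A_S^T A_S = trace(A_S^T A_S) = sum of squared column norms of A_S.
A_S^T A_S diagonal: [7, 21, 11].
trace = 7 + 21 + 11 = 39.

39


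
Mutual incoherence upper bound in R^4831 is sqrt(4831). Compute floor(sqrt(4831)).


69^2 = 4761 <= 4831 < 4900 = 70^2, so 69 <= sqrt(4831) < 70.
floor(sqrt(4831)) = 69.

69
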